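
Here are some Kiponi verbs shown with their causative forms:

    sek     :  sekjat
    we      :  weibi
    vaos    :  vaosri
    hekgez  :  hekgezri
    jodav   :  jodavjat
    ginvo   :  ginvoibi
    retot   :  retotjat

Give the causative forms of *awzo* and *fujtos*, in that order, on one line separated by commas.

The suffix is conditioned by the final sound: -ri when the stem ends in a sibilant (*vaos*, *hekgez*); -jat when the stem ends in a non-sibilant consonant (*sek*, *jodav*, *retot*); -ibi when the stem ends in a vowel (*we*, *ginvo*).
The final sound of *awzo* is /o/, which is a vowel, so the suffix is -ibi, giving *awzoibi*.
*fujtos* — final sound /s/ (a sibilant) → -ri → *fujtosri*.

awzoibi, fujtosri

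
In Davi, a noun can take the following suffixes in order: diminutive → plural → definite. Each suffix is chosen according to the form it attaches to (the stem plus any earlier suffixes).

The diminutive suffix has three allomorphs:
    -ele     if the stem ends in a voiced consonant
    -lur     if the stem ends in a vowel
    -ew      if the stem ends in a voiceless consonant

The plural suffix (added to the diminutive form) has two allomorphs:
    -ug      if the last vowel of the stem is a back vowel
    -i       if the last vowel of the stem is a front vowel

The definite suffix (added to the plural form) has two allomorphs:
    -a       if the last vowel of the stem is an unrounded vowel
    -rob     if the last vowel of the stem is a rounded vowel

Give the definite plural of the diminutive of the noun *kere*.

kerelurugrob

*kere* — final sound /e/ (a vowel) → -lur → *kerelur*.
Since the last vowel of the diminutive form *kerelur* is /u/ (a back vowel), it takes -ug, giving *kerelurug*.
The last vowel of the plural form *kerelurug* is /u/, which is a rounded vowel, so the definite suffix is -rob, giving *kerelurugrob*.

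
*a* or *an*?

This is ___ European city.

a

The indefinite article is chosen by the initial *sound* of the following word, not its spelling.
*European* begins with the sound /jʊ/ (eu pronounced /jʊ/) — a consonant sound.
So the article is *a*: This is a European city.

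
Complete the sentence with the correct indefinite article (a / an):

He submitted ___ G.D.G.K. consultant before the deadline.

The indefinite article is chosen by the initial *sound* of the following word, not its spelling.
The initialism *G.D.G.K.* is read letter by letter; the first letter, G, is pronounced /dʒiː/, which begins with a consonant sound.
So the article is *a*: He submitted a G.D.G.K. consultant before the deadline.

a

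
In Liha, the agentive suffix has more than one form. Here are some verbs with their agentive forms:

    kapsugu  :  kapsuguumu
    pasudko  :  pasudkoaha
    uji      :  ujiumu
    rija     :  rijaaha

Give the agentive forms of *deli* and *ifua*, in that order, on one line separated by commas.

The alternation tracks the last vowel of the stem — -umu when the last vowel of the stem is a high vowel (*kapsugu*, *uji*); -aha when the last vowel of the stem is a non-high vowel (*pasudko*, *rija*).
Since the last vowel of *deli* is /i/ (a high vowel), it takes -umu, giving *deliumu*.
*ifua* — last vowel /a/ (a non-high vowel) → -aha → *ifuaaha*.

deliumu, ifuaaha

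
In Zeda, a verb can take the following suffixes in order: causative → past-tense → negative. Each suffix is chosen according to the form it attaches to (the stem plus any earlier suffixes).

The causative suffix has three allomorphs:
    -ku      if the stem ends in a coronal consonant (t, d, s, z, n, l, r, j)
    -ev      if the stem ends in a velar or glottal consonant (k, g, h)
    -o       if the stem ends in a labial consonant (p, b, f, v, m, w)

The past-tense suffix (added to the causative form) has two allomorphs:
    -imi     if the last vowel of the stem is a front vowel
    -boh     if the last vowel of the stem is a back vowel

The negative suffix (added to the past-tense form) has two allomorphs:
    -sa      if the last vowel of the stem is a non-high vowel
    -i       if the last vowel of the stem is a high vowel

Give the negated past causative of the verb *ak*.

*ak* — final consonant /k/ (velar/glottal) → -ev → *akev*.
The causative form *akev* — last vowel /e/ (a front vowel) → -imi → *akevimi*.
The past-tense form *akevimi* — last vowel /i/ (a high vowel) → -i → *akevimii*.

akevimii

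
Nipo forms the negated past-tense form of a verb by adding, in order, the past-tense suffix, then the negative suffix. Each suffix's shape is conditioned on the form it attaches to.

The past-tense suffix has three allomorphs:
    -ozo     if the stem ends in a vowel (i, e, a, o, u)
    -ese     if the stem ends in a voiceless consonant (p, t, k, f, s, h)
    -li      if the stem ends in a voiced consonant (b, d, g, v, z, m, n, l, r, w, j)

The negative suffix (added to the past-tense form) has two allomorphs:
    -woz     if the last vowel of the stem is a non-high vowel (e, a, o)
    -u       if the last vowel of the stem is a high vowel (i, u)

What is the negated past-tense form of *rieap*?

*rieap*: final sound = /p/, a voiceless consonant → -ese → *rieapese*.
Since the last vowel of the past-tense form *rieapese* is /e/ (a non-high vowel), it takes -woz, giving *rieapesewoz*.

rieapesewoz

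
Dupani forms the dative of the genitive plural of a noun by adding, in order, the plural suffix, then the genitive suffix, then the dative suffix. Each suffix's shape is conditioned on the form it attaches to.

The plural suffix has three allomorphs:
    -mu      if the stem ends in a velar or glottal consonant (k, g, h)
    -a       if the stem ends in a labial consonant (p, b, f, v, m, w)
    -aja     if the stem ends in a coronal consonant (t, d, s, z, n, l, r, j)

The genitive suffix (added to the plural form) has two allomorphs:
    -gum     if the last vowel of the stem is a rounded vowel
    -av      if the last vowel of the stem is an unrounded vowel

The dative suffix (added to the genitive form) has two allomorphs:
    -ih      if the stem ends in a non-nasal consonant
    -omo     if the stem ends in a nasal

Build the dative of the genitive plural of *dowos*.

dowosajaavih

*dowos* — final consonant /s/ (coronal) → -aja → *dowosaja*.
The last vowel of the plural form *dowosaja* is /a/, which is an unrounded vowel, so the genitive suffix is -av, giving *dowosajaav*.
The genitive form *dowosajaav* — final consonant /v/ (non-nasal) → -ih → *dowosajaavih*.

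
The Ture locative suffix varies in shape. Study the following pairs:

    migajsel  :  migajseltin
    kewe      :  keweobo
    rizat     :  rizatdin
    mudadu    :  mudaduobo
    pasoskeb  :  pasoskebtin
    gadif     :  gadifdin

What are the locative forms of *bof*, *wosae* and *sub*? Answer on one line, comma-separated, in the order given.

The suffix is conditioned by the final sound: -din when the stem ends in a voiceless consonant (*rizat*, *gadif*); -tin when the stem ends in a voiced consonant (*migajsel*, *pasoskeb*); -obo when the stem ends in a vowel (*kewe*, *mudadu*).
The final sound of *bof* is /f/, which is a voiceless consonant, so the suffix is -din, giving *bofdin*.
*wosae*: final sound = /e/, a vowel → -obo → *wosaeobo*.
*sub* — final sound /b/ (a voiced consonant) → -tin → *subtin*.

bofdin, wosaeobo, subtin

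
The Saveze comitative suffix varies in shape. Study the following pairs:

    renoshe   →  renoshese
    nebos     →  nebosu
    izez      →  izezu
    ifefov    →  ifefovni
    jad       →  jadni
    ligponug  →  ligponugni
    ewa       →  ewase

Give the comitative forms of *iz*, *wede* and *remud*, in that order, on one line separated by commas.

Looking at the final sound of each stem: -u when the stem ends in a sibilant (*nebos*, *izez*); -ni when the stem ends in a non-sibilant consonant (*ifefov*, *jad*, *ligponug*); -se when the stem ends in a vowel (*renoshe*, *ewa*).
*iz*: final sound = /z/, a sibilant → -u → *izu*.
*wede* — final sound /e/ (a vowel) → -se → *wedese*.
*remud* — final sound /d/ (a non-sibilant consonant) → -ni → *remudni*.

izu, wedese, remudni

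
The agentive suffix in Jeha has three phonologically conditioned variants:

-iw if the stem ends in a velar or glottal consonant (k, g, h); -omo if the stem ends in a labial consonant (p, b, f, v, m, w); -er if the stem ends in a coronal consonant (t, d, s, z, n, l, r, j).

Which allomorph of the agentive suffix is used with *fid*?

The final consonant of *fid* is /d/, which is coronal, so the suffix is -er.

-er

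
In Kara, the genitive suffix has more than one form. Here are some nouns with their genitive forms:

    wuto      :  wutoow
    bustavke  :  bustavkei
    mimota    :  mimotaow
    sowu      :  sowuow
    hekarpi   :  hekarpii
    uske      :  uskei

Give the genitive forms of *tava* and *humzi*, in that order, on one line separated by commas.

The pattern is front/back vowel harmony: -i when the last vowel of the stem is a front vowel (*bustavke*, *hekarpi*, *uske*); -ow when the last vowel of the stem is a back vowel (*wuto*, *mimota*, *sowu*).
*tava* — last vowel /a/ (a back vowel) → -ow → *tavaow*.
*humzi*: last vowel = /i/, a front vowel → -i → *humzii*.

tavaow, humzii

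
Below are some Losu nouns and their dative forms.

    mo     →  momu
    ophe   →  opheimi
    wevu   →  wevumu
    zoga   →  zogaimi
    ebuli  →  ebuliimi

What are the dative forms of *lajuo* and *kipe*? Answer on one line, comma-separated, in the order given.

Looking at the last vowel of each stem: -mu when the last vowel of the stem is a rounded vowel (*mo*, *wevu*); -imi when the last vowel of the stem is an unrounded vowel (*ophe*, *zoga*, *ebuli*).
*lajuo*: last vowel = /o/, a rounded vowel → -mu → *lajuomu*.
*kipe*: last vowel = /e/, an unrounded vowel → -imi → *kipeimi*.

lajuomu, kipeimi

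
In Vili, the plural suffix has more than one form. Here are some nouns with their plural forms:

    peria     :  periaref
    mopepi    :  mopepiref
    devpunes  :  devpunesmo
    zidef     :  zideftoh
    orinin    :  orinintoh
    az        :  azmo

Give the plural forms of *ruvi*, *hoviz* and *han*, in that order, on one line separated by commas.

The suffix is conditioned by the final sound: -mo when the stem ends in a sibilant (*devpunes*, *az*); -toh when the stem ends in a non-sibilant consonant (*zidef*, *orinin*); -ref when the stem ends in a vowel (*peria*, *mopepi*).
*ruvi*: final sound = /i/, a vowel → -ref → *ruviref*.
*hoviz*: final sound = /z/, a sibilant → -mo → *hovizmo*.
The final sound of *han* is /n/, which is a non-sibilant consonant, so the suffix is -toh, giving *hantoh*.

ruviref, hovizmo, hantoh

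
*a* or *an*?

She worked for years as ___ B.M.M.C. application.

The indefinite article is chosen by the initial *sound* of the following word, not its spelling.
The initialism *B.M.M.C.* is read letter by letter; the first letter, B, is pronounced /biː/, which begins with a consonant sound.
So the article is *a*: She worked for years as a B.M.M.C. application.

a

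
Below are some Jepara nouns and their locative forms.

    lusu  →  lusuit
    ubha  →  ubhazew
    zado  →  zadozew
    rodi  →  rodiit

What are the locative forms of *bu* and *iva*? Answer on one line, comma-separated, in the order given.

buit, ivazew

The suffix is conditioned by the last vowel: -it when the last vowel of the stem is a high vowel (*lusu*, *rodi*); -zew when the last vowel of the stem is a non-high vowel (*ubha*, *zado*).
*bu*: last vowel = /u/, a high vowel → -it → *buit*.
Since the last vowel of *iva* is /a/ (a non-high vowel), it takes -zew, giving *ivazew*.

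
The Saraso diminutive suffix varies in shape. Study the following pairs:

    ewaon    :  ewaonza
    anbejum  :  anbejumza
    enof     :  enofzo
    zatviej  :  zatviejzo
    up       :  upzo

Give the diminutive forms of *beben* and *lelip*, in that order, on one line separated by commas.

bebenza, lelipzo

The suffix is conditioned by the final consonant: -za when the stem ends in a nasal (*ewaon*, *anbejum*); -zo when the stem ends in a non-nasal consonant (*enof*, *zatviej*, *up*).
Since the final consonant of *beben* is /n/ (a nasal), it takes -za, giving *bebenza*.
*lelip* — final consonant /p/ (non-nasal) → -zo → *lelipzo*.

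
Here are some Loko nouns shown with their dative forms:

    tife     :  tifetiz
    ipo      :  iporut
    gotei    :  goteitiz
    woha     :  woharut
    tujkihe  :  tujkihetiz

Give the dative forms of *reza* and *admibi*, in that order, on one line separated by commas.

rezarut, admibitiz

The pattern is front/back vowel harmony: -tiz when the last vowel of the stem is a front vowel (*tife*, *gotei*, *tujkihe*); -rut when the last vowel of the stem is a back vowel (*ipo*, *woha*).
*reza* — last vowel /a/ (a back vowel) → -rut → *rezarut*.
*admibi* — last vowel /i/ (a front vowel) → -tiz → *admibitiz*.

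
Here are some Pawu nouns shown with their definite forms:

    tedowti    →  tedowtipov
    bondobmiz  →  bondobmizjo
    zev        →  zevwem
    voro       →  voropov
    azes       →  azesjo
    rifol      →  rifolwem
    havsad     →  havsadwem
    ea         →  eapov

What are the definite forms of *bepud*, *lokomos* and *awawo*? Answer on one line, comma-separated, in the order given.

bepudwem, lokomosjo, awawopov

Looking at the final sound of each stem: -jo when the stem ends in a sibilant (*bondobmiz*, *azes*); -wem when the stem ends in a non-sibilant consonant (*zev*, *rifol*, *havsad*); -pov when the stem ends in a vowel (*tedowti*, *voro*, *ea*).
Since the final sound of *bepud* is /d/ (a non-sibilant consonant), it takes -wem, giving *bepudwem*.
Since the final sound of *lokomos* is /s/ (a sibilant), it takes -jo, giving *lokomosjo*.
*awawo* — final sound /o/ (a vowel) → -pov → *awawopov*.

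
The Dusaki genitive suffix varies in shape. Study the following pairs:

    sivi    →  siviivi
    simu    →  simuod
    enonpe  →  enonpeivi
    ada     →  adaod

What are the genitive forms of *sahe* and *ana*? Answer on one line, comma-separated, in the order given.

saheivi, anaod

Looking at the last vowel of each stem: -ivi when the last vowel of the stem is a front vowel (*sivi*, *enonpe*); -od when the last vowel of the stem is a back vowel (*simu*, *ada*).
Since the last vowel of *sahe* is /e/ (a front vowel), it takes -ivi, giving *saheivi*.
Since the last vowel of *ana* is /a/ (a back vowel), it takes -od, giving *anaod*.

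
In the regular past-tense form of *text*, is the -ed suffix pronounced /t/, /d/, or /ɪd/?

/ɪd/

The stem *text* ends in /t/ or /d/.
The -ed suffix is realized as /ɪd/ after /t, d/; as /t/ after other voiceless consonants; and as /d/ after other voiced sounds.
So -ed on *text* is pronounced /ɪd/.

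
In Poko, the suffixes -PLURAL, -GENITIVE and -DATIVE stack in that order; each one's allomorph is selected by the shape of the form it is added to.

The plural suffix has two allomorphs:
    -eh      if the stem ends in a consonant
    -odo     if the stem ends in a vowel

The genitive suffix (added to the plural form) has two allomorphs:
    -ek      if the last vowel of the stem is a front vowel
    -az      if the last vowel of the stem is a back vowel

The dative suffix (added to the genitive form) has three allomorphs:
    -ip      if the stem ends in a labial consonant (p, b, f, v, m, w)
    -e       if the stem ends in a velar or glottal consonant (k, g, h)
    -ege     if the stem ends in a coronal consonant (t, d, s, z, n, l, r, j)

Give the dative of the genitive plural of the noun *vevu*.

vevuodoazege

*vevu* — final sound /u/ (a vowel) → -odo → *vevuodo*.
The plural form *vevuodo*: last vowel = /o/, a back vowel → -az → *vevuodoaz*.
The final consonant of the genitive form *vevuodoaz* is /z/, which is coronal, so the dative suffix is -ege, giving *vevuodoazege*.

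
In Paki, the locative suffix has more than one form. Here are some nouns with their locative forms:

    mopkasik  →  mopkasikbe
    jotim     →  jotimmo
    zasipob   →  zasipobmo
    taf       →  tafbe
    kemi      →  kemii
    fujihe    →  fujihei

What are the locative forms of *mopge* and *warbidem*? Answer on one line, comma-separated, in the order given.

mopgei, warbidemmo

The suffix is conditioned by the final sound: -be when the stem ends in a voiceless consonant (*mopkasik*, *taf*); -mo when the stem ends in a voiced consonant (*jotim*, *zasipob*); -i when the stem ends in a vowel (*kemi*, *fujihe*).
*mopge* — final sound /e/ (a vowel) → -i → *mopgei*.
*warbidem* — final sound /m/ (a voiced consonant) → -mo → *warbidemmo*.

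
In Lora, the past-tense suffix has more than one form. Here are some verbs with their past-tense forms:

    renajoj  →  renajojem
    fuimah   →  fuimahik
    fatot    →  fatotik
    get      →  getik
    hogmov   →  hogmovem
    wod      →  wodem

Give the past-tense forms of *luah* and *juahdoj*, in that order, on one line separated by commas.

The pattern is voicing of the final consonant: -ik when the stem ends in a voiceless consonant (*fuimah*, *fatot*, *get*); -em when the stem ends in a voiced consonant (*renajoj*, *hogmov*, *wod*).
*luah*: final consonant = /h/, voiceless → -ik → *luahik*.
Since the final consonant of *juahdoj* is /j/ (voiced), it takes -em, giving *juahdojem*.

luahik, juahdojem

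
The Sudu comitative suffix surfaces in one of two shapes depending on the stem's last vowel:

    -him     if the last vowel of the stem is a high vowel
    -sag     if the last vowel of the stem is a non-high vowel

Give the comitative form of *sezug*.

*sezug* — last vowel /u/ (a high vowel) → -him → *sezughim*.

sezughim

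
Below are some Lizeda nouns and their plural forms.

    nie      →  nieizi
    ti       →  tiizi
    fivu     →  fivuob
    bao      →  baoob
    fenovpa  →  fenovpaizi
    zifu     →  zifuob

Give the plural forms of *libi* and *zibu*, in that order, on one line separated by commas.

The pattern is rounding harmony: -ob when the last vowel of the stem is a rounded vowel (*fivu*, *bao*, *zifu*); -izi when the last vowel of the stem is an unrounded vowel (*nie*, *ti*, *fenovpa*).
*libi*: last vowel = /i/, an unrounded vowel → -izi → *libiizi*.
The last vowel of *zibu* is /u/, which is a rounded vowel, so the suffix is -ob, giving *zibuob*.

libiizi, zibuob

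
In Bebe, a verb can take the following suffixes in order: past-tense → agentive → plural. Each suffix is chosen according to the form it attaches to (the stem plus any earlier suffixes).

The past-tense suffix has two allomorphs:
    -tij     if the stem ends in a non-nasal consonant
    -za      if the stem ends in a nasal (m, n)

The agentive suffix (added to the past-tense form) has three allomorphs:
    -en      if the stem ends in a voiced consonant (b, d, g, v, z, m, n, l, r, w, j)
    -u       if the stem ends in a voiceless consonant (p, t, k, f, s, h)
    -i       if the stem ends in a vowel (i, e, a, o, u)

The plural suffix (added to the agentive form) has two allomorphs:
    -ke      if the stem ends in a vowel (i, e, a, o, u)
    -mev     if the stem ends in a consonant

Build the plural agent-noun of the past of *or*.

Since the final consonant of *or* is /r/ (non-nasal), it takes -tij, giving *ortij*.
The past-tense form *ortij*: final sound = /j/, a voiced consonant → -en → *ortijen*.
Since the final sound of the agentive form *ortijen* is /n/ (a consonant), it takes -mev, giving *ortijenmev*.

ortijenmev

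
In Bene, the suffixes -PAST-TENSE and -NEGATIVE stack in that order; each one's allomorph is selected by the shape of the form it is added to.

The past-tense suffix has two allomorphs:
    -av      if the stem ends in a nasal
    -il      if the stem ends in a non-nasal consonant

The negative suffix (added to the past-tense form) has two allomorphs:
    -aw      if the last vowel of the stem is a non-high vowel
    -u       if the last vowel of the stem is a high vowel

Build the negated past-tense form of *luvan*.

*luvan*: final consonant = /n/, a nasal → -av → *luvanav*.
Since the last vowel of the past-tense form *luvanav* is /a/ (a non-high vowel), it takes -aw, giving *luvanavaw*.

luvanavaw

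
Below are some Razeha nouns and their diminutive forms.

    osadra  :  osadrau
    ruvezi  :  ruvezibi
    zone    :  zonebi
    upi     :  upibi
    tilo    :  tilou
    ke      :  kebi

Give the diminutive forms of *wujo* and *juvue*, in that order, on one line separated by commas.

The pattern is front/back vowel harmony: -bi when the last vowel of the stem is a front vowel (*ruvezi*, *zone*, *upi*, *ke*); -u when the last vowel of the stem is a back vowel (*osadra*, *tilo*).
Since the last vowel of *wujo* is /o/ (a back vowel), it takes -u, giving *wujou*.
*juvue* — last vowel /e/ (a front vowel) → -bi → *juvuebi*.

wujou, juvuebi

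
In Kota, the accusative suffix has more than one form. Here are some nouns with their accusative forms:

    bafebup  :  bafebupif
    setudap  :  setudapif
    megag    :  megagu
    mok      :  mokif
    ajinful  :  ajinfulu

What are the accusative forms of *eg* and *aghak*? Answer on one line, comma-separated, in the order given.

egu, aghakif

Looking at the final consonant of each stem: -if when the stem ends in a voiceless consonant (*bafebup*, *setudap*, *mok*); -u when the stem ends in a voiced consonant (*megag*, *ajinful*).
*eg* — final consonant /g/ (voiced) → -u → *egu*.
*aghak* — final consonant /k/ (voiceless) → -if → *aghakif*.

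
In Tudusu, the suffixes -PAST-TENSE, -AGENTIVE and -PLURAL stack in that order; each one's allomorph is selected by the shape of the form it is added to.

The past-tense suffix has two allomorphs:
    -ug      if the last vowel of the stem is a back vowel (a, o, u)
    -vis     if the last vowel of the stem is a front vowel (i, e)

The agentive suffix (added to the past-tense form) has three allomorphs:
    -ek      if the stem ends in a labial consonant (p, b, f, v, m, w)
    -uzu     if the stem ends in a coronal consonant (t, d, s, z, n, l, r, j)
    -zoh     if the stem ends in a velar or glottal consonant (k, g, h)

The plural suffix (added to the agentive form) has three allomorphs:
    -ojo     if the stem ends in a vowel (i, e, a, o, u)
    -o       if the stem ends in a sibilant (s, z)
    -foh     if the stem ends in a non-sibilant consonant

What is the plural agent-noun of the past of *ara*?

araugzohfoh

*ara* — last vowel /a/ (a back vowel) → -ug → *araug*.
The past-tense form *araug*: final consonant = /g/, velar/glottal → -zoh → *araugzoh*.
The agentive form *araugzoh*: final sound = /h/, a non-sibilant consonant → -foh → *araugzohfoh*.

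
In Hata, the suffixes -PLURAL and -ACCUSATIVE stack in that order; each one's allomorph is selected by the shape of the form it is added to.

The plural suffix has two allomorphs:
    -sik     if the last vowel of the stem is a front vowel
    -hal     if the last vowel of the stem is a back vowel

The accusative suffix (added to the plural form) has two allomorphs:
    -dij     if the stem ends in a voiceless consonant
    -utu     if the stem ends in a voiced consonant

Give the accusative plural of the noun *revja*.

revjahalutu

The last vowel of *revja* is /a/, which is a back vowel, so the plural suffix is -hal, giving *revjahal*.
The plural form *revjahal* — final consonant /l/ (voiced) → -utu → *revjahalutu*.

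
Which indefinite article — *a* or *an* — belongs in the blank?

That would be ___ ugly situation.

an

The indefinite article is chosen by the initial *sound* of the following word, not its spelling.
*ugly* begins with the sound /ʌ/ (u pronounced /ʌ/) — a vowel sound.
So the article is *an*: That would be an ugly situation.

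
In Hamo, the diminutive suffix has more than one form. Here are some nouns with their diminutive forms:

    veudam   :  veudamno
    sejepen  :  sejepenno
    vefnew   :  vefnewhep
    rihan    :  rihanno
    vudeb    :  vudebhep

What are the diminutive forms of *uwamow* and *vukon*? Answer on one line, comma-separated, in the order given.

The alternation tracks the final consonant of the stem — -no when the stem ends in a nasal (*veudam*, *sejepen*, *rihan*); -hep when the stem ends in a non-nasal consonant (*vefnew*, *vudeb*).
*uwamow* — final consonant /w/ (non-nasal) → -hep → *uwamowhep*.
*vukon* — final consonant /n/ (a nasal) → -no → *vukonno*.

uwamowhep, vukonno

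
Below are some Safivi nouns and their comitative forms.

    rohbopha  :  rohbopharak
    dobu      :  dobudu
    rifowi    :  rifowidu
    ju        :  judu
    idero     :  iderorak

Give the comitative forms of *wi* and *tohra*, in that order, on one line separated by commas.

The alternation tracks the last vowel of the stem — -du when the last vowel of the stem is a high vowel (*dobu*, *rifowi*, *ju*); -rak when the last vowel of the stem is a non-high vowel (*rohbopha*, *idero*).
Since the last vowel of *wi* is /i/ (a high vowel), it takes -du, giving *widu*.
*tohra* — last vowel /a/ (a non-high vowel) → -rak → *tohrarak*.

widu, tohrarak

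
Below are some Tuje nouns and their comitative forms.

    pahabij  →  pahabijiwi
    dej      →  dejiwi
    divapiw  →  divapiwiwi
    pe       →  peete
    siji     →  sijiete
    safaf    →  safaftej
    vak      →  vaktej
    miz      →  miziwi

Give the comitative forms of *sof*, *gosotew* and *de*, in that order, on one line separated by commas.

softej, gosotewiwi, deete

The pattern is voicing of the final sound: -tej when the stem ends in a voiceless consonant (*safaf*, *vak*); -iwi when the stem ends in a voiced consonant (*pahabij*, *dej*, *divapiw*, *miz*); -ete when the stem ends in a vowel (*pe*, *siji*).
*sof*: final sound = /f/, a voiceless consonant → -tej → *softej*.
*gosotew* — final sound /w/ (a voiced consonant) → -iwi → *gosotewiwi*.
The final sound of *de* is /e/, which is a vowel, so the suffix is -ete, giving *deete*.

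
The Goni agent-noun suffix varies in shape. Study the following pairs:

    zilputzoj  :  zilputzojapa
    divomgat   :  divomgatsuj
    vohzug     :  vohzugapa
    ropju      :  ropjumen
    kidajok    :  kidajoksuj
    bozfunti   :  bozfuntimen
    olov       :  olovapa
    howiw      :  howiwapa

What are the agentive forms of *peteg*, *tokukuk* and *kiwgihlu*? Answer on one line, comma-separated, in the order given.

petegapa, tokukuksuj, kiwgihlumen

The pattern is voicing of the final sound: -suj when the stem ends in a voiceless consonant (*divomgat*, *kidajok*); -apa when the stem ends in a voiced consonant (*zilputzoj*, *vohzug*, *olov*, *howiw*); -men when the stem ends in a vowel (*ropju*, *bozfunti*).
*peteg*: final sound = /g/, a voiced consonant → -apa → *petegapa*.
*tokukuk* — final sound /k/ (a voiceless consonant) → -suj → *tokukuksuj*.
Since the final sound of *kiwgihlu* is /u/ (a vowel), it takes -men, giving *kiwgihlumen*.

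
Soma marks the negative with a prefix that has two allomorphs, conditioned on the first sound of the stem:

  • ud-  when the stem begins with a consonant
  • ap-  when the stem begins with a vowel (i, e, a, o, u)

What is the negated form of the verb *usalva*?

*usalva* — first sound /u/ (a vowel) → ap- → *apusalva*.

apusalva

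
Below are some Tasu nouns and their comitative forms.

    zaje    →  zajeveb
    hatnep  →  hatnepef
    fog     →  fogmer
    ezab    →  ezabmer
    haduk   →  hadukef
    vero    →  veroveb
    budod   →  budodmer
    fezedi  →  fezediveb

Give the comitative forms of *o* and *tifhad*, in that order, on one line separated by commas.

oveb, tifhadmer

The pattern is voicing of the final sound: -ef when the stem ends in a voiceless consonant (*hatnep*, *haduk*); -mer when the stem ends in a voiced consonant (*fog*, *ezab*, *budod*); -veb when the stem ends in a vowel (*zaje*, *vero*, *fezedi*).
The final sound of *o* is /o/, which is a vowel, so the suffix is -veb, giving *oveb*.
*tifhad* — final sound /d/ (a voiced consonant) → -mer → *tifhadmer*.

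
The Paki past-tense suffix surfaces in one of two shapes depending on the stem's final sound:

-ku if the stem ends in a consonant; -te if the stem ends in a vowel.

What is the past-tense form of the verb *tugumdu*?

*tugumdu*: final sound = /u/, a vowel → -te → *tugumdute*.

tugumdute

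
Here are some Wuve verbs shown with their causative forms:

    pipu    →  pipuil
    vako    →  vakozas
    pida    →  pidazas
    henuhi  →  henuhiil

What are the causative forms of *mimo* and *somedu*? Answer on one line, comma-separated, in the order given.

mimozas, someduil

The suffix is conditioned by the last vowel: -il when the last vowel of the stem is a high vowel (*pipu*, *henuhi*); -zas when the last vowel of the stem is a non-high vowel (*vako*, *pida*).
The last vowel of *mimo* is /o/, which is a non-high vowel, so the suffix is -zas, giving *mimozas*.
*somedu*: last vowel = /u/, a high vowel → -il → *someduil*.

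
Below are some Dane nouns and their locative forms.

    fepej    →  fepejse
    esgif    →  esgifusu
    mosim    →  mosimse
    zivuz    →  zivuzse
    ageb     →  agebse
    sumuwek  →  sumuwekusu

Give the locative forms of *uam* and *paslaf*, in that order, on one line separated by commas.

uamse, paslafusu

The pattern is voicing of the final consonant: -usu when the stem ends in a voiceless consonant (*esgif*, *sumuwek*); -se when the stem ends in a voiced consonant (*fepej*, *mosim*, *zivuz*, *ageb*).
*uam* — final consonant /m/ (voiced) → -se → *uamse*.
*paslaf* — final consonant /f/ (voiceless) → -usu → *paslafusu*.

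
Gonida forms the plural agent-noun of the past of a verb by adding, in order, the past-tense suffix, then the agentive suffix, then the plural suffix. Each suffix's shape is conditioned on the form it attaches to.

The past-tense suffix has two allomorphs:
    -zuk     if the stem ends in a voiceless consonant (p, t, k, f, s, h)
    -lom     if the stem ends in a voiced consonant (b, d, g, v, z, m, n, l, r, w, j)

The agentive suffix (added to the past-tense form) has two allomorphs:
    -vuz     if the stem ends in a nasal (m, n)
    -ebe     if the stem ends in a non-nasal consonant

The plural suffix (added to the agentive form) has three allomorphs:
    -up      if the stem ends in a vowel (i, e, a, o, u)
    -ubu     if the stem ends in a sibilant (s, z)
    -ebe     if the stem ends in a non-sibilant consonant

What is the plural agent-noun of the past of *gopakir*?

gopakirlomvuzubu

*gopakir* — final consonant /r/ (voiced) → -lom → *gopakirlom*.
The past-tense form *gopakirlom* — final consonant /m/ (a nasal) → -vuz → *gopakirlomvuz*.
The agentive form *gopakirlomvuz*: final sound = /z/, a sibilant → -ubu → *gopakirlomvuzubu*.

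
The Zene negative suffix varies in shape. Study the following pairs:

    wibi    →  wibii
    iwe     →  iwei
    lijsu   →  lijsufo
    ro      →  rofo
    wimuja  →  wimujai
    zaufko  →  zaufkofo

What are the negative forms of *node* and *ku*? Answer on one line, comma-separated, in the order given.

nodei, kufo

Looking at the last vowel of each stem: -fo when the last vowel of the stem is a rounded vowel (*lijsu*, *ro*, *zaufko*); -i when the last vowel of the stem is an unrounded vowel (*wibi*, *iwe*, *wimuja*).
Since the last vowel of *node* is /e/ (an unrounded vowel), it takes -i, giving *nodei*.
*ku*: last vowel = /u/, a rounded vowel → -fo → *kufo*.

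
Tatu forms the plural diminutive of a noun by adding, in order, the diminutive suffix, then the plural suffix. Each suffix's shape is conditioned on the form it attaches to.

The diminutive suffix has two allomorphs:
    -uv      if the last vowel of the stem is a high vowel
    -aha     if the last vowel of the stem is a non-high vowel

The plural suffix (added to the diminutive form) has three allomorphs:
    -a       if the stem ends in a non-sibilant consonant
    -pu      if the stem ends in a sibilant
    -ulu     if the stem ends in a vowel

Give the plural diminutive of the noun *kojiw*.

kojiwuva

The last vowel of *kojiw* is /i/, which is a high vowel, so the diminutive suffix is -uv, giving *kojiwuv*.
The final sound of the diminutive form *kojiwuv* is /v/, which is a non-sibilant consonant, so the plural suffix is -a, giving *kojiwuva*.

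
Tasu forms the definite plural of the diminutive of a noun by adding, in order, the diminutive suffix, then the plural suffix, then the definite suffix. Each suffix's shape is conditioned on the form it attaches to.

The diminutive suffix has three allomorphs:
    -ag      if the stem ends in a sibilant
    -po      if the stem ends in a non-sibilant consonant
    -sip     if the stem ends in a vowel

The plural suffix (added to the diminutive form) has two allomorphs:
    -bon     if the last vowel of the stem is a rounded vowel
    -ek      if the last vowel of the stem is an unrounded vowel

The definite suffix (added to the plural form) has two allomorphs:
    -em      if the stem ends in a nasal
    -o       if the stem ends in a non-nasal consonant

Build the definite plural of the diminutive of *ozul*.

ozulpobonem

Since the final sound of *ozul* is /l/ (a non-sibilant consonant), it takes -po, giving *ozulpo*.
The diminutive form *ozulpo*: last vowel = /o/, a rounded vowel → -bon → *ozulpobon*.
The plural form *ozulpobon*: final consonant = /n/, a nasal → -em → *ozulpobonem*.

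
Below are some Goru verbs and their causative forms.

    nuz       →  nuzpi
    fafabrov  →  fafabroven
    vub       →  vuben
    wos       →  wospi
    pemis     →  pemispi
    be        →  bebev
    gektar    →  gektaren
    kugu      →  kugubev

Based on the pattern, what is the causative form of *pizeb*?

pizeben

The alternation tracks the final sound of the stem — -pi when the stem ends in a sibilant (*nuz*, *wos*, *pemis*); -en when the stem ends in a non-sibilant consonant (*fafabrov*, *vub*, *gektar*); -bev when the stem ends in a vowel (*be*, *kugu*).
*pizeb* — final sound /b/ (a non-sibilant consonant) → -en → *pizeben*.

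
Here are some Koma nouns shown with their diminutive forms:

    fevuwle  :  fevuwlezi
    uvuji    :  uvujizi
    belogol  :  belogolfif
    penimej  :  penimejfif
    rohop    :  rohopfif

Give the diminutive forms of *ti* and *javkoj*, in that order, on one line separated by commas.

tizi, javkojfif

Looking at the final sound of each stem: -fif when the stem ends in a consonant (*belogol*, *penimej*, *rohop*); -zi when the stem ends in a vowel (*fevuwle*, *uvuji*).
The final sound of *ti* is /i/, which is a vowel, so the suffix is -zi, giving *tizi*.
Since the final sound of *javkoj* is /j/ (a consonant), it takes -fif, giving *javkojfif*.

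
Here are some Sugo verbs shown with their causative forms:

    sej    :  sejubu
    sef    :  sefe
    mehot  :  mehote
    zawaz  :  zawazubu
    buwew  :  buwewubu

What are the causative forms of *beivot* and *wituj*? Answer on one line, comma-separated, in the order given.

The pattern is voicing of the final consonant: -e when the stem ends in a voiceless consonant (*sef*, *mehot*); -ubu when the stem ends in a voiced consonant (*sej*, *zawaz*, *buwew*).
The final consonant of *beivot* is /t/, which is voiceless, so the suffix is -e, giving *beivote*.
*wituj*: final consonant = /j/, voiced → -ubu → *witujubu*.

beivote, witujubu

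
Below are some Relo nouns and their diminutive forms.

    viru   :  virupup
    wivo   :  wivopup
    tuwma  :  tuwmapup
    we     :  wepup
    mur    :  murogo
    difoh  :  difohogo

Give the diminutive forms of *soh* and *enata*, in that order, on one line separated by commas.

Looking at the final sound of each stem: -ogo when the stem ends in a consonant (*mur*, *difoh*); -pup when the stem ends in a vowel (*viru*, *wivo*, *tuwma*, *we*).
*soh*: final sound = /h/, a consonant → -ogo → *sohogo*.
Since the final sound of *enata* is /a/ (a vowel), it takes -pup, giving *enatapup*.

sohogo, enatapup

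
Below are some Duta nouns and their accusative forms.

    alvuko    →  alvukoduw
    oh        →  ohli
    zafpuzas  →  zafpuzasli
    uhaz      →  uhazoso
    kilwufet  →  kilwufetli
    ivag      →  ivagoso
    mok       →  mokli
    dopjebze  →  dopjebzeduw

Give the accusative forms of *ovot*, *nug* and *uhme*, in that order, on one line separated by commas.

ovotli, nugoso, uhmeduw

The suffix is conditioned by the final sound: -li when the stem ends in a voiceless consonant (*oh*, *zafpuzas*, *kilwufet*, *mok*); -oso when the stem ends in a voiced consonant (*uhaz*, *ivag*); -duw when the stem ends in a vowel (*alvuko*, *dopjebze*).
*ovot*: final sound = /t/, a voiceless consonant → -li → *ovotli*.
*nug* — final sound /g/ (a voiced consonant) → -oso → *nugoso*.
*uhme*: final sound = /e/, a vowel → -duw → *uhmeduw*.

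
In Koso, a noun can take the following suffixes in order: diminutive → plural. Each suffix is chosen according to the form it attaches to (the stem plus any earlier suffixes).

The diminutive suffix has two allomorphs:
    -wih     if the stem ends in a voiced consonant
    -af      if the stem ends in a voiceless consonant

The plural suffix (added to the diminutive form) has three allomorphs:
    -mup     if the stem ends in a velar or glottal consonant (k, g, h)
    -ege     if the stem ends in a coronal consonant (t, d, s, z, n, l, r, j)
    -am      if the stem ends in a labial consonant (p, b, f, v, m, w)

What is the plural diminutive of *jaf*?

*jaf* — final consonant /f/ (voiceless) → -af → *jafaf*.
The diminutive form *jafaf* — final consonant /f/ (labial) → -am → *jafafam*.

jafafam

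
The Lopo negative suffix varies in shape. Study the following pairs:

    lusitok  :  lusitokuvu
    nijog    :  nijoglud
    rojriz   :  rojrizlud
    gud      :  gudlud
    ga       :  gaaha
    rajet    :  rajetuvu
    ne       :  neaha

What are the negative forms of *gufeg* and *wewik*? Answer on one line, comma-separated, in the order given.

The alternation tracks the final sound of the stem — -uvu when the stem ends in a voiceless consonant (*lusitok*, *rajet*); -lud when the stem ends in a voiced consonant (*nijog*, *rojriz*, *gud*); -aha when the stem ends in a vowel (*ga*, *ne*).
Since the final sound of *gufeg* is /g/ (a voiced consonant), it takes -lud, giving *gufeglud*.
*wewik*: final sound = /k/, a voiceless consonant → -uvu → *wewikuvu*.

gufeglud, wewikuvu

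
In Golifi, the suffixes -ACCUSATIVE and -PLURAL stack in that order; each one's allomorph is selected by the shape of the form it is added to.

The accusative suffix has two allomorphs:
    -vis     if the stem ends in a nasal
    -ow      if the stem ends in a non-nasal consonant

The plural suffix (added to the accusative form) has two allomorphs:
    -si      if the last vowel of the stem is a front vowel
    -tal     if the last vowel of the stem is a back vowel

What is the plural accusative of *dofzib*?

*dofzib*: final consonant = /b/, non-nasal → -ow → *dofzibow*.
The last vowel of the accusative form *dofzibow* is /o/, which is a back vowel, so the plural suffix is -tal, giving *dofzibowtal*.

dofzibowtal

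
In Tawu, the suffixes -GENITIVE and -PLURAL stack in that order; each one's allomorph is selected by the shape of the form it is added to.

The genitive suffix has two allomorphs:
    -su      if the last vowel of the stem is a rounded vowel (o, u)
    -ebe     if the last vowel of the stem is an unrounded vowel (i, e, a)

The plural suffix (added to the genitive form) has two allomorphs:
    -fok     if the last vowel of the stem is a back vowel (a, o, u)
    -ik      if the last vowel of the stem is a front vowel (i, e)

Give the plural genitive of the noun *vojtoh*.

*vojtoh* — last vowel /o/ (a rounded vowel) → -su → *vojtohsu*.
Since the last vowel of the genitive form *vojtohsu* is /u/ (a back vowel), it takes -fok, giving *vojtohsufok*.

vojtohsufok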